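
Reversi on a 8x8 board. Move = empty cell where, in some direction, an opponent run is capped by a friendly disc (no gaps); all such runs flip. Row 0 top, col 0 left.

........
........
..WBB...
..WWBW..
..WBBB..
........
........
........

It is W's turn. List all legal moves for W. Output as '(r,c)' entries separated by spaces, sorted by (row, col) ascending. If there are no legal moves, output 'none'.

Answer: (1,3) (1,4) (1,5) (2,5) (4,6) (5,3) (5,4) (5,5)

Derivation:
(1,2): no bracket -> illegal
(1,3): flips 2 -> legal
(1,4): flips 1 -> legal
(1,5): flips 1 -> legal
(2,5): flips 2 -> legal
(3,6): no bracket -> illegal
(4,6): flips 3 -> legal
(5,2): no bracket -> illegal
(5,3): flips 2 -> legal
(5,4): flips 1 -> legal
(5,5): flips 2 -> legal
(5,6): no bracket -> illegal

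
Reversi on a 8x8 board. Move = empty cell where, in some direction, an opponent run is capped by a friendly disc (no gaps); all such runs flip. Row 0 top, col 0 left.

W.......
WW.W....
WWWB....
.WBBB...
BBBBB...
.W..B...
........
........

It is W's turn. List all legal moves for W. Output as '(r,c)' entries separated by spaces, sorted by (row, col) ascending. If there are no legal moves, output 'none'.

(1,2): no bracket -> illegal
(1,4): no bracket -> illegal
(2,4): flips 3 -> legal
(2,5): no bracket -> illegal
(3,0): no bracket -> illegal
(3,5): flips 3 -> legal
(4,5): no bracket -> illegal
(5,0): no bracket -> illegal
(5,2): flips 2 -> legal
(5,3): flips 4 -> legal
(5,5): flips 2 -> legal
(6,3): no bracket -> illegal
(6,4): no bracket -> illegal
(6,5): flips 3 -> legal

Answer: (2,4) (3,5) (5,2) (5,3) (5,5) (6,5)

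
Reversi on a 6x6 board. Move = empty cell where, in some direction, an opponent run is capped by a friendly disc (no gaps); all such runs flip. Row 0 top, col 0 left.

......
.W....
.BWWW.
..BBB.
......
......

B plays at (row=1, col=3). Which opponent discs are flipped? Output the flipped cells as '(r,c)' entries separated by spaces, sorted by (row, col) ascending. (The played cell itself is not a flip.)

Dir NW: first cell '.' (not opp) -> no flip
Dir N: first cell '.' (not opp) -> no flip
Dir NE: first cell '.' (not opp) -> no flip
Dir W: first cell '.' (not opp) -> no flip
Dir E: first cell '.' (not opp) -> no flip
Dir SW: opp run (2,2), next='.' -> no flip
Dir S: opp run (2,3) capped by B -> flip
Dir SE: opp run (2,4), next='.' -> no flip

Answer: (2,3)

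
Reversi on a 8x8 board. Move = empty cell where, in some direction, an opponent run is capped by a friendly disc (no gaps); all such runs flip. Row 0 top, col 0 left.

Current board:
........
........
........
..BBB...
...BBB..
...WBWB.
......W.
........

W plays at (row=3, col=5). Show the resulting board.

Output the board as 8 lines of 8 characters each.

Place W at (3,5); scan 8 dirs for brackets.
Dir NW: first cell '.' (not opp) -> no flip
Dir N: first cell '.' (not opp) -> no flip
Dir NE: first cell '.' (not opp) -> no flip
Dir W: opp run (3,4) (3,3) (3,2), next='.' -> no flip
Dir E: first cell '.' (not opp) -> no flip
Dir SW: opp run (4,4) capped by W -> flip
Dir S: opp run (4,5) capped by W -> flip
Dir SE: first cell '.' (not opp) -> no flip
All flips: (4,4) (4,5)

Answer: ........
........
........
..BBBW..
...BWW..
...WBWB.
......W.
........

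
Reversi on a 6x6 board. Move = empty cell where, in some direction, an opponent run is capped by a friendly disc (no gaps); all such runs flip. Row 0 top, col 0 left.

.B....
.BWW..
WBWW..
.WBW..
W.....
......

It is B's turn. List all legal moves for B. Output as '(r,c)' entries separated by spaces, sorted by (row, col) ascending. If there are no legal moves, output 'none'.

Answer: (0,2) (0,3) (1,4) (2,4) (3,0) (3,4) (4,1) (4,4)

Derivation:
(0,2): flips 2 -> legal
(0,3): flips 1 -> legal
(0,4): no bracket -> illegal
(1,0): no bracket -> illegal
(1,4): flips 3 -> legal
(2,4): flips 2 -> legal
(3,0): flips 1 -> legal
(3,4): flips 3 -> legal
(4,1): flips 1 -> legal
(4,2): no bracket -> illegal
(4,3): no bracket -> illegal
(4,4): flips 2 -> legal
(5,0): no bracket -> illegal
(5,1): no bracket -> illegal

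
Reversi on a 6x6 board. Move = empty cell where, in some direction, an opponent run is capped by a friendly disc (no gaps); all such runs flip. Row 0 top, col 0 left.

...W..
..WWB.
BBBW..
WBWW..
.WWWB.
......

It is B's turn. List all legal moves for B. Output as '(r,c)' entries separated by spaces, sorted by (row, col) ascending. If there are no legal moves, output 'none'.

Answer: (0,2) (0,4) (1,1) (2,4) (3,4) (4,0) (5,0) (5,1) (5,2) (5,3) (5,4)

Derivation:
(0,1): no bracket -> illegal
(0,2): flips 1 -> legal
(0,4): flips 1 -> legal
(1,1): flips 2 -> legal
(2,4): flips 1 -> legal
(3,4): flips 2 -> legal
(4,0): flips 4 -> legal
(5,0): flips 3 -> legal
(5,1): flips 1 -> legal
(5,2): flips 2 -> legal
(5,3): flips 1 -> legal
(5,4): flips 2 -> legal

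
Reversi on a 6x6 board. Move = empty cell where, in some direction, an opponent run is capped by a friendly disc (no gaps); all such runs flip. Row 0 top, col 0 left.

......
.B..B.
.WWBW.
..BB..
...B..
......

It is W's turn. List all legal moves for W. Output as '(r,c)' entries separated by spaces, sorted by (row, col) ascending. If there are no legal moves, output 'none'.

Answer: (0,0) (0,1) (0,4) (4,2) (4,4) (5,4)

Derivation:
(0,0): flips 1 -> legal
(0,1): flips 1 -> legal
(0,2): no bracket -> illegal
(0,3): no bracket -> illegal
(0,4): flips 1 -> legal
(0,5): no bracket -> illegal
(1,0): no bracket -> illegal
(1,2): no bracket -> illegal
(1,3): no bracket -> illegal
(1,5): no bracket -> illegal
(2,0): no bracket -> illegal
(2,5): no bracket -> illegal
(3,1): no bracket -> illegal
(3,4): no bracket -> illegal
(4,1): no bracket -> illegal
(4,2): flips 2 -> legal
(4,4): flips 1 -> legal
(5,2): no bracket -> illegal
(5,3): no bracket -> illegal
(5,4): flips 2 -> legal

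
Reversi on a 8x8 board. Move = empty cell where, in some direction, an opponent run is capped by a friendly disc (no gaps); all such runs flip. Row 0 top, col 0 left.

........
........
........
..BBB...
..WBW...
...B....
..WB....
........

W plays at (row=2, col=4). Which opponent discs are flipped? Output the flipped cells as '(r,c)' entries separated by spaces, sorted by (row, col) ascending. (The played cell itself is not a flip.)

Dir NW: first cell '.' (not opp) -> no flip
Dir N: first cell '.' (not opp) -> no flip
Dir NE: first cell '.' (not opp) -> no flip
Dir W: first cell '.' (not opp) -> no flip
Dir E: first cell '.' (not opp) -> no flip
Dir SW: opp run (3,3) capped by W -> flip
Dir S: opp run (3,4) capped by W -> flip
Dir SE: first cell '.' (not opp) -> no flip

Answer: (3,3) (3,4)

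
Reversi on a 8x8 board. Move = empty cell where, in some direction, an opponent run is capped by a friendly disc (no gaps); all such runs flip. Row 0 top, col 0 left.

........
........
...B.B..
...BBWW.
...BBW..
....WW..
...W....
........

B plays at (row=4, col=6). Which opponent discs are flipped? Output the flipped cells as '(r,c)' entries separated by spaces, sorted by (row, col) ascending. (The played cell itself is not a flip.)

Answer: (4,5)

Derivation:
Dir NW: opp run (3,5), next='.' -> no flip
Dir N: opp run (3,6), next='.' -> no flip
Dir NE: first cell '.' (not opp) -> no flip
Dir W: opp run (4,5) capped by B -> flip
Dir E: first cell '.' (not opp) -> no flip
Dir SW: opp run (5,5), next='.' -> no flip
Dir S: first cell '.' (not opp) -> no flip
Dir SE: first cell '.' (not opp) -> no flip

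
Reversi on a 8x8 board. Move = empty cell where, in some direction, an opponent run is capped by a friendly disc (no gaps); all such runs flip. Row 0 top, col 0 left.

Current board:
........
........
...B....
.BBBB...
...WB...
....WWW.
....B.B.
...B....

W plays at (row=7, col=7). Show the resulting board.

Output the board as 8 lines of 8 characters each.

Place W at (7,7); scan 8 dirs for brackets.
Dir NW: opp run (6,6) capped by W -> flip
Dir N: first cell '.' (not opp) -> no flip
Dir NE: edge -> no flip
Dir W: first cell '.' (not opp) -> no flip
Dir E: edge -> no flip
Dir SW: edge -> no flip
Dir S: edge -> no flip
Dir SE: edge -> no flip
All flips: (6,6)

Answer: ........
........
...B....
.BBBB...
...WB...
....WWW.
....B.W.
...B...W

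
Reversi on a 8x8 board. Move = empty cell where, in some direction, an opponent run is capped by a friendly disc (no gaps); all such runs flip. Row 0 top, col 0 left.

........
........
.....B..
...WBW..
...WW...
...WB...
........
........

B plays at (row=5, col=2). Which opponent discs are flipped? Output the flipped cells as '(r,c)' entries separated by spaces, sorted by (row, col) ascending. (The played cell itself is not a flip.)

Dir NW: first cell '.' (not opp) -> no flip
Dir N: first cell '.' (not opp) -> no flip
Dir NE: opp run (4,3) capped by B -> flip
Dir W: first cell '.' (not opp) -> no flip
Dir E: opp run (5,3) capped by B -> flip
Dir SW: first cell '.' (not opp) -> no flip
Dir S: first cell '.' (not opp) -> no flip
Dir SE: first cell '.' (not opp) -> no flip

Answer: (4,3) (5,3)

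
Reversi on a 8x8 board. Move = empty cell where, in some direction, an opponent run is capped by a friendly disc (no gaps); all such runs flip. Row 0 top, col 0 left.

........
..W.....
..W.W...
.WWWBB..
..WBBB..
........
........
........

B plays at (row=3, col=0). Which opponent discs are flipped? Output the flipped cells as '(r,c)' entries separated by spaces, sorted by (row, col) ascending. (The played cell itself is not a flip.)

Answer: (3,1) (3,2) (3,3)

Derivation:
Dir NW: edge -> no flip
Dir N: first cell '.' (not opp) -> no flip
Dir NE: first cell '.' (not opp) -> no flip
Dir W: edge -> no flip
Dir E: opp run (3,1) (3,2) (3,3) capped by B -> flip
Dir SW: edge -> no flip
Dir S: first cell '.' (not opp) -> no flip
Dir SE: first cell '.' (not opp) -> no flip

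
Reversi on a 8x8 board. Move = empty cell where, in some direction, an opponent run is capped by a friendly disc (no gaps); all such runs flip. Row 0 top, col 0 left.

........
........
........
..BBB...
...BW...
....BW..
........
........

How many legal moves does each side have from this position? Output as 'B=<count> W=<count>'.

-- B to move --
(3,5): no bracket -> illegal
(4,5): flips 1 -> legal
(4,6): no bracket -> illegal
(5,3): no bracket -> illegal
(5,6): flips 1 -> legal
(6,4): no bracket -> illegal
(6,5): no bracket -> illegal
(6,6): flips 2 -> legal
B mobility = 3
-- W to move --
(2,1): no bracket -> illegal
(2,2): flips 1 -> legal
(2,3): no bracket -> illegal
(2,4): flips 1 -> legal
(2,5): no bracket -> illegal
(3,1): no bracket -> illegal
(3,5): no bracket -> illegal
(4,1): no bracket -> illegal
(4,2): flips 1 -> legal
(4,5): no bracket -> illegal
(5,2): no bracket -> illegal
(5,3): flips 1 -> legal
(6,3): no bracket -> illegal
(6,4): flips 1 -> legal
(6,5): no bracket -> illegal
W mobility = 5

Answer: B=3 W=5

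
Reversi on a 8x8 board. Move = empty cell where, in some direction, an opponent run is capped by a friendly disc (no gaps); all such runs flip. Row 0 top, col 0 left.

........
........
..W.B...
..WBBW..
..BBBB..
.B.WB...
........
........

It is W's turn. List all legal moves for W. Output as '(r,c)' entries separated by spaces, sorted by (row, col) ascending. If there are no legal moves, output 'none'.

(1,3): flips 1 -> legal
(1,4): no bracket -> illegal
(1,5): no bracket -> illegal
(2,3): flips 2 -> legal
(2,5): no bracket -> illegal
(3,1): flips 1 -> legal
(3,6): no bracket -> illegal
(4,0): no bracket -> illegal
(4,1): no bracket -> illegal
(4,6): no bracket -> illegal
(5,0): no bracket -> illegal
(5,2): flips 1 -> legal
(5,5): flips 4 -> legal
(5,6): no bracket -> illegal
(6,0): no bracket -> illegal
(6,1): no bracket -> illegal
(6,2): no bracket -> illegal
(6,3): no bracket -> illegal
(6,4): no bracket -> illegal
(6,5): flips 2 -> legal

Answer: (1,3) (2,3) (3,1) (5,2) (5,5) (6,5)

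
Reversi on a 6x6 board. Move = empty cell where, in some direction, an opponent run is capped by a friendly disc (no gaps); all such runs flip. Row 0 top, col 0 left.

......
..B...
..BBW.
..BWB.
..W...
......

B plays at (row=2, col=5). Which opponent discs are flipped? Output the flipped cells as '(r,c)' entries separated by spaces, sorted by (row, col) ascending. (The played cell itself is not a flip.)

Answer: (2,4)

Derivation:
Dir NW: first cell '.' (not opp) -> no flip
Dir N: first cell '.' (not opp) -> no flip
Dir NE: edge -> no flip
Dir W: opp run (2,4) capped by B -> flip
Dir E: edge -> no flip
Dir SW: first cell 'B' (not opp) -> no flip
Dir S: first cell '.' (not opp) -> no flip
Dir SE: edge -> no flip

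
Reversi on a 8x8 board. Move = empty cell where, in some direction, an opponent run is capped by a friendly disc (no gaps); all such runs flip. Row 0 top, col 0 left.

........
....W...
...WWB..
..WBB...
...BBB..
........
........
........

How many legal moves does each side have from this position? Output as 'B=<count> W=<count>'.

-- B to move --
(0,3): flips 1 -> legal
(0,4): flips 2 -> legal
(0,5): no bracket -> illegal
(1,2): flips 1 -> legal
(1,3): flips 1 -> legal
(1,5): flips 1 -> legal
(2,1): flips 1 -> legal
(2,2): flips 2 -> legal
(3,1): flips 1 -> legal
(3,5): no bracket -> illegal
(4,1): no bracket -> illegal
(4,2): no bracket -> illegal
B mobility = 8
-- W to move --
(1,5): no bracket -> illegal
(1,6): no bracket -> illegal
(2,2): no bracket -> illegal
(2,6): flips 1 -> legal
(3,5): flips 2 -> legal
(3,6): flips 1 -> legal
(4,2): flips 1 -> legal
(4,6): no bracket -> illegal
(5,2): no bracket -> illegal
(5,3): flips 2 -> legal
(5,4): flips 3 -> legal
(5,5): no bracket -> illegal
(5,6): flips 2 -> legal
W mobility = 7

Answer: B=8 W=7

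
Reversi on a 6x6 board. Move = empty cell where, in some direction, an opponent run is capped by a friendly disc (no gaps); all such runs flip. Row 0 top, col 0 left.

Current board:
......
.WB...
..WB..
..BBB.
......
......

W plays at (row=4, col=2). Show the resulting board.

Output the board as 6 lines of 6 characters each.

Place W at (4,2); scan 8 dirs for brackets.
Dir NW: first cell '.' (not opp) -> no flip
Dir N: opp run (3,2) capped by W -> flip
Dir NE: opp run (3,3), next='.' -> no flip
Dir W: first cell '.' (not opp) -> no flip
Dir E: first cell '.' (not opp) -> no flip
Dir SW: first cell '.' (not opp) -> no flip
Dir S: first cell '.' (not opp) -> no flip
Dir SE: first cell '.' (not opp) -> no flip
All flips: (3,2)

Answer: ......
.WB...
..WB..
..WBB.
..W...
......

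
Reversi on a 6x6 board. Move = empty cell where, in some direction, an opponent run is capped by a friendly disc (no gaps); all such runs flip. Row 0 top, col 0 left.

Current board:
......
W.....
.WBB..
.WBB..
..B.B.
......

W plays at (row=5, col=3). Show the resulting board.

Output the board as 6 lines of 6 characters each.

Answer: ......
W.....
.WBB..
.WBB..
..W.B.
...W..

Derivation:
Place W at (5,3); scan 8 dirs for brackets.
Dir NW: opp run (4,2) capped by W -> flip
Dir N: first cell '.' (not opp) -> no flip
Dir NE: opp run (4,4), next='.' -> no flip
Dir W: first cell '.' (not opp) -> no flip
Dir E: first cell '.' (not opp) -> no flip
Dir SW: edge -> no flip
Dir S: edge -> no flip
Dir SE: edge -> no flip
All flips: (4,2)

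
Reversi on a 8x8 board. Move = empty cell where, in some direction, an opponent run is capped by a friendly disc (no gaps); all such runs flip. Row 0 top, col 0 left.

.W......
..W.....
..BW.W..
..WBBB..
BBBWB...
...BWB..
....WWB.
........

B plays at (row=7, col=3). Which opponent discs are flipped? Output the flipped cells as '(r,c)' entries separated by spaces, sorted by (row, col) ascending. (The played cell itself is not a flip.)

Dir NW: first cell '.' (not opp) -> no flip
Dir N: first cell '.' (not opp) -> no flip
Dir NE: opp run (6,4) capped by B -> flip
Dir W: first cell '.' (not opp) -> no flip
Dir E: first cell '.' (not opp) -> no flip
Dir SW: edge -> no flip
Dir S: edge -> no flip
Dir SE: edge -> no flip

Answer: (6,4)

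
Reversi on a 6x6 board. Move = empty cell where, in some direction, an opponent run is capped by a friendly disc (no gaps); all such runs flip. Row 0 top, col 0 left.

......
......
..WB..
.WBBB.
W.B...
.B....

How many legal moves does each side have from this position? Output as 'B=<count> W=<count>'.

Answer: B=5 W=5

Derivation:
-- B to move --
(1,1): flips 1 -> legal
(1,2): flips 1 -> legal
(1,3): no bracket -> illegal
(2,0): flips 1 -> legal
(2,1): flips 1 -> legal
(3,0): flips 1 -> legal
(4,1): no bracket -> illegal
(5,0): no bracket -> illegal
B mobility = 5
-- W to move --
(1,2): no bracket -> illegal
(1,3): no bracket -> illegal
(1,4): no bracket -> illegal
(2,1): no bracket -> illegal
(2,4): flips 1 -> legal
(2,5): no bracket -> illegal
(3,5): flips 3 -> legal
(4,1): no bracket -> illegal
(4,3): no bracket -> illegal
(4,4): flips 1 -> legal
(4,5): no bracket -> illegal
(5,0): no bracket -> illegal
(5,2): flips 2 -> legal
(5,3): flips 1 -> legal
W mobility = 5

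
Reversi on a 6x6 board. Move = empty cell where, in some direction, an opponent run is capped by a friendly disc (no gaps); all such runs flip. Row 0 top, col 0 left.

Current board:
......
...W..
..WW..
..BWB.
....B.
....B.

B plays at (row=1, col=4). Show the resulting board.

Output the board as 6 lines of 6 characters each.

Answer: ......
...WB.
..WB..
..BWB.
....B.
....B.

Derivation:
Place B at (1,4); scan 8 dirs for brackets.
Dir NW: first cell '.' (not opp) -> no flip
Dir N: first cell '.' (not opp) -> no flip
Dir NE: first cell '.' (not opp) -> no flip
Dir W: opp run (1,3), next='.' -> no flip
Dir E: first cell '.' (not opp) -> no flip
Dir SW: opp run (2,3) capped by B -> flip
Dir S: first cell '.' (not opp) -> no flip
Dir SE: first cell '.' (not opp) -> no flip
All flips: (2,3)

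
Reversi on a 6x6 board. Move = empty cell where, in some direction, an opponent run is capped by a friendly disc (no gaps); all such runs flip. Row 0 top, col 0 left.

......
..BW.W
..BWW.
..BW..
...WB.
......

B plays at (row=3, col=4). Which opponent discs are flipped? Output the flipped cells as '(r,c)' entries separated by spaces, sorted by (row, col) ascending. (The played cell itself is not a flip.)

Answer: (2,3) (3,3)

Derivation:
Dir NW: opp run (2,3) capped by B -> flip
Dir N: opp run (2,4), next='.' -> no flip
Dir NE: first cell '.' (not opp) -> no flip
Dir W: opp run (3,3) capped by B -> flip
Dir E: first cell '.' (not opp) -> no flip
Dir SW: opp run (4,3), next='.' -> no flip
Dir S: first cell 'B' (not opp) -> no flip
Dir SE: first cell '.' (not opp) -> no flip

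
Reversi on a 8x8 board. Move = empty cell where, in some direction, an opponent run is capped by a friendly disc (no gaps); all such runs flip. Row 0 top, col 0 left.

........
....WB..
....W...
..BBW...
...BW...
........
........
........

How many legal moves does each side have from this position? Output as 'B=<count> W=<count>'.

-- B to move --
(0,3): no bracket -> illegal
(0,4): no bracket -> illegal
(0,5): no bracket -> illegal
(1,3): flips 1 -> legal
(2,3): no bracket -> illegal
(2,5): flips 1 -> legal
(3,5): flips 1 -> legal
(4,5): flips 1 -> legal
(5,3): no bracket -> illegal
(5,4): no bracket -> illegal
(5,5): flips 1 -> legal
B mobility = 5
-- W to move --
(0,4): no bracket -> illegal
(0,5): no bracket -> illegal
(0,6): flips 1 -> legal
(1,6): flips 1 -> legal
(2,1): no bracket -> illegal
(2,2): flips 1 -> legal
(2,3): no bracket -> illegal
(2,5): no bracket -> illegal
(2,6): no bracket -> illegal
(3,1): flips 2 -> legal
(4,1): no bracket -> illegal
(4,2): flips 2 -> legal
(5,2): flips 1 -> legal
(5,3): no bracket -> illegal
(5,4): no bracket -> illegal
W mobility = 6

Answer: B=5 W=6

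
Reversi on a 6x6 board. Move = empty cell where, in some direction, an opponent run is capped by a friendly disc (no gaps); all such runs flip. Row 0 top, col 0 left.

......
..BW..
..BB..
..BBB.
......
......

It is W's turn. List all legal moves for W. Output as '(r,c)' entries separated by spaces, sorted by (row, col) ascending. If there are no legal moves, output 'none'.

(0,1): no bracket -> illegal
(0,2): no bracket -> illegal
(0,3): no bracket -> illegal
(1,1): flips 1 -> legal
(1,4): no bracket -> illegal
(2,1): no bracket -> illegal
(2,4): no bracket -> illegal
(2,5): no bracket -> illegal
(3,1): flips 1 -> legal
(3,5): no bracket -> illegal
(4,1): no bracket -> illegal
(4,2): no bracket -> illegal
(4,3): flips 2 -> legal
(4,4): no bracket -> illegal
(4,5): no bracket -> illegal

Answer: (1,1) (3,1) (4,3)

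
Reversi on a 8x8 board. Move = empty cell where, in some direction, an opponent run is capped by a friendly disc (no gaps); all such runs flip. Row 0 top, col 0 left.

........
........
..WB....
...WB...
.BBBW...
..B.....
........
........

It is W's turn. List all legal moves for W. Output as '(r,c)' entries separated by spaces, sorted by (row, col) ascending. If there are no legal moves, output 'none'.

Answer: (1,3) (2,4) (3,5) (4,0) (5,1) (5,3)

Derivation:
(1,2): no bracket -> illegal
(1,3): flips 1 -> legal
(1,4): no bracket -> illegal
(2,4): flips 2 -> legal
(2,5): no bracket -> illegal
(3,0): no bracket -> illegal
(3,1): no bracket -> illegal
(3,2): no bracket -> illegal
(3,5): flips 1 -> legal
(4,0): flips 3 -> legal
(4,5): no bracket -> illegal
(5,0): no bracket -> illegal
(5,1): flips 1 -> legal
(5,3): flips 1 -> legal
(5,4): no bracket -> illegal
(6,1): no bracket -> illegal
(6,2): no bracket -> illegal
(6,3): no bracket -> illegal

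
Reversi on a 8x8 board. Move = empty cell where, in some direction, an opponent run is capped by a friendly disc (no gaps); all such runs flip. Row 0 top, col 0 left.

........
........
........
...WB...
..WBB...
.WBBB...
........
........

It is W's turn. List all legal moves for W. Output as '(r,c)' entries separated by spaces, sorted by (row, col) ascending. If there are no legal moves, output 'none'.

Answer: (3,5) (4,5) (5,5) (6,2) (6,3) (6,4)

Derivation:
(2,3): no bracket -> illegal
(2,4): no bracket -> illegal
(2,5): no bracket -> illegal
(3,2): no bracket -> illegal
(3,5): flips 1 -> legal
(4,1): no bracket -> illegal
(4,5): flips 2 -> legal
(5,5): flips 4 -> legal
(6,1): no bracket -> illegal
(6,2): flips 1 -> legal
(6,3): flips 2 -> legal
(6,4): flips 1 -> legal
(6,5): no bracket -> illegal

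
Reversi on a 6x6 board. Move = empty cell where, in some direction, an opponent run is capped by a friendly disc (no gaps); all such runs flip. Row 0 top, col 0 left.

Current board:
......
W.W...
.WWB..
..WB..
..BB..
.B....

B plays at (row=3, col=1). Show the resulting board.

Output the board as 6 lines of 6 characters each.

Place B at (3,1); scan 8 dirs for brackets.
Dir NW: first cell '.' (not opp) -> no flip
Dir N: opp run (2,1), next='.' -> no flip
Dir NE: opp run (2,2), next='.' -> no flip
Dir W: first cell '.' (not opp) -> no flip
Dir E: opp run (3,2) capped by B -> flip
Dir SW: first cell '.' (not opp) -> no flip
Dir S: first cell '.' (not opp) -> no flip
Dir SE: first cell 'B' (not opp) -> no flip
All flips: (3,2)

Answer: ......
W.W...
.WWB..
.BBB..
..BB..
.B....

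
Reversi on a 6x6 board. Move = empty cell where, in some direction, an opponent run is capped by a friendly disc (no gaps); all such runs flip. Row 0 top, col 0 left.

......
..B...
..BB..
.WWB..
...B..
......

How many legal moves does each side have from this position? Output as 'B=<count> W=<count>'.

Answer: B=5 W=5

Derivation:
-- B to move --
(2,0): no bracket -> illegal
(2,1): flips 1 -> legal
(3,0): flips 2 -> legal
(4,0): flips 1 -> legal
(4,1): flips 1 -> legal
(4,2): flips 1 -> legal
B mobility = 5
-- W to move --
(0,1): no bracket -> illegal
(0,2): flips 2 -> legal
(0,3): no bracket -> illegal
(1,1): no bracket -> illegal
(1,3): flips 1 -> legal
(1,4): flips 1 -> legal
(2,1): no bracket -> illegal
(2,4): no bracket -> illegal
(3,4): flips 1 -> legal
(4,2): no bracket -> illegal
(4,4): no bracket -> illegal
(5,2): no bracket -> illegal
(5,3): no bracket -> illegal
(5,4): flips 1 -> legal
W mobility = 5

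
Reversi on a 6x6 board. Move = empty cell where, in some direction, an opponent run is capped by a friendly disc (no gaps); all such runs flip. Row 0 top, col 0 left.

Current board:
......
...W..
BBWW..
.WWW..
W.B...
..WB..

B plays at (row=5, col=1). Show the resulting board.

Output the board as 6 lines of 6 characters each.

Answer: ......
...W..
BBWW..
.WWW..
W.B...
.BBB..

Derivation:
Place B at (5,1); scan 8 dirs for brackets.
Dir NW: opp run (4,0), next=edge -> no flip
Dir N: first cell '.' (not opp) -> no flip
Dir NE: first cell 'B' (not opp) -> no flip
Dir W: first cell '.' (not opp) -> no flip
Dir E: opp run (5,2) capped by B -> flip
Dir SW: edge -> no flip
Dir S: edge -> no flip
Dir SE: edge -> no flip
All flips: (5,2)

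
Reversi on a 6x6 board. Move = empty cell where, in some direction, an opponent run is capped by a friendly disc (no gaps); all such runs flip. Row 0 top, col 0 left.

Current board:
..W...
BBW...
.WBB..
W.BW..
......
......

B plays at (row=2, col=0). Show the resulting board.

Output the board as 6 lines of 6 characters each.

Place B at (2,0); scan 8 dirs for brackets.
Dir NW: edge -> no flip
Dir N: first cell 'B' (not opp) -> no flip
Dir NE: first cell 'B' (not opp) -> no flip
Dir W: edge -> no flip
Dir E: opp run (2,1) capped by B -> flip
Dir SW: edge -> no flip
Dir S: opp run (3,0), next='.' -> no flip
Dir SE: first cell '.' (not opp) -> no flip
All flips: (2,1)

Answer: ..W...
BBW...
BBBB..
W.BW..
......
......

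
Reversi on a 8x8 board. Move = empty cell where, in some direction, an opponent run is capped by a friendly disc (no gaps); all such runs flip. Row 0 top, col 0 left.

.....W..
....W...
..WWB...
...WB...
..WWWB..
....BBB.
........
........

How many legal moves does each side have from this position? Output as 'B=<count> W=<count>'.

Answer: B=8 W=8

Derivation:
-- B to move --
(0,3): no bracket -> illegal
(0,4): flips 1 -> legal
(0,6): no bracket -> illegal
(1,1): flips 3 -> legal
(1,2): flips 1 -> legal
(1,3): no bracket -> illegal
(1,5): no bracket -> illegal
(1,6): no bracket -> illegal
(2,1): flips 2 -> legal
(2,5): no bracket -> illegal
(3,1): no bracket -> illegal
(3,2): flips 2 -> legal
(3,5): no bracket -> illegal
(4,1): flips 3 -> legal
(5,1): flips 2 -> legal
(5,2): flips 1 -> legal
(5,3): no bracket -> illegal
B mobility = 8
-- W to move --
(1,3): no bracket -> illegal
(1,5): flips 1 -> legal
(2,5): flips 2 -> legal
(3,5): flips 1 -> legal
(3,6): no bracket -> illegal
(4,6): flips 1 -> legal
(4,7): no bracket -> illegal
(5,3): no bracket -> illegal
(5,7): no bracket -> illegal
(6,3): no bracket -> illegal
(6,4): flips 1 -> legal
(6,5): flips 1 -> legal
(6,6): flips 1 -> legal
(6,7): flips 3 -> legal
W mobility = 8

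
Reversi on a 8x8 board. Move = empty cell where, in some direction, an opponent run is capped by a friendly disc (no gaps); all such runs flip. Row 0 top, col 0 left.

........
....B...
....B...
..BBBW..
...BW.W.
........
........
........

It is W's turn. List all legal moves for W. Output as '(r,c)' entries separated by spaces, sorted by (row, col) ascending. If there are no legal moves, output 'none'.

(0,3): no bracket -> illegal
(0,4): flips 3 -> legal
(0,5): no bracket -> illegal
(1,3): flips 1 -> legal
(1,5): no bracket -> illegal
(2,1): no bracket -> illegal
(2,2): flips 1 -> legal
(2,3): no bracket -> illegal
(2,5): no bracket -> illegal
(3,1): flips 3 -> legal
(4,1): no bracket -> illegal
(4,2): flips 1 -> legal
(4,5): no bracket -> illegal
(5,2): no bracket -> illegal
(5,3): no bracket -> illegal
(5,4): no bracket -> illegal

Answer: (0,4) (1,3) (2,2) (3,1) (4,2)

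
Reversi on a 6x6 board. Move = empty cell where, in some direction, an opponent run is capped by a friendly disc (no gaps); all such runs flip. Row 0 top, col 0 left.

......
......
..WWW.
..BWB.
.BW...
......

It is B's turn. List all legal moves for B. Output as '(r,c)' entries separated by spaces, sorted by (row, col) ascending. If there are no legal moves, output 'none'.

(1,1): no bracket -> illegal
(1,2): flips 2 -> legal
(1,3): no bracket -> illegal
(1,4): flips 2 -> legal
(1,5): no bracket -> illegal
(2,1): no bracket -> illegal
(2,5): no bracket -> illegal
(3,1): no bracket -> illegal
(3,5): no bracket -> illegal
(4,3): flips 1 -> legal
(4,4): no bracket -> illegal
(5,1): no bracket -> illegal
(5,2): flips 1 -> legal
(5,3): no bracket -> illegal

Answer: (1,2) (1,4) (4,3) (5,2)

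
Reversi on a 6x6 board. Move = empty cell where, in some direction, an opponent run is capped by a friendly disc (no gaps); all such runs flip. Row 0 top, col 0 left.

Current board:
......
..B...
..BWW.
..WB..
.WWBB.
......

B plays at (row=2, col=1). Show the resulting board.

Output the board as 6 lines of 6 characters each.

Place B at (2,1); scan 8 dirs for brackets.
Dir NW: first cell '.' (not opp) -> no flip
Dir N: first cell '.' (not opp) -> no flip
Dir NE: first cell 'B' (not opp) -> no flip
Dir W: first cell '.' (not opp) -> no flip
Dir E: first cell 'B' (not opp) -> no flip
Dir SW: first cell '.' (not opp) -> no flip
Dir S: first cell '.' (not opp) -> no flip
Dir SE: opp run (3,2) capped by B -> flip
All flips: (3,2)

Answer: ......
..B...
.BBWW.
..BB..
.WWBB.
......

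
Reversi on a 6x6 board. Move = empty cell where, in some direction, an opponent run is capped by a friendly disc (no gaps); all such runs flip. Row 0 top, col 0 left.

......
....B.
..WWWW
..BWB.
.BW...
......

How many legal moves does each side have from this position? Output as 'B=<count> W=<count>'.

-- B to move --
(1,1): no bracket -> illegal
(1,2): flips 2 -> legal
(1,3): no bracket -> illegal
(1,5): no bracket -> illegal
(2,1): no bracket -> illegal
(3,1): no bracket -> illegal
(3,5): no bracket -> illegal
(4,3): flips 1 -> legal
(4,4): no bracket -> illegal
(5,1): no bracket -> illegal
(5,2): flips 1 -> legal
(5,3): no bracket -> illegal
B mobility = 3
-- W to move --
(0,3): flips 1 -> legal
(0,4): flips 1 -> legal
(0,5): flips 1 -> legal
(1,3): no bracket -> illegal
(1,5): no bracket -> illegal
(2,1): no bracket -> illegal
(3,0): no bracket -> illegal
(3,1): flips 1 -> legal
(3,5): flips 1 -> legal
(4,0): flips 1 -> legal
(4,3): flips 1 -> legal
(4,4): flips 1 -> legal
(4,5): flips 1 -> legal
(5,0): flips 2 -> legal
(5,1): no bracket -> illegal
(5,2): no bracket -> illegal
W mobility = 10

Answer: B=3 W=10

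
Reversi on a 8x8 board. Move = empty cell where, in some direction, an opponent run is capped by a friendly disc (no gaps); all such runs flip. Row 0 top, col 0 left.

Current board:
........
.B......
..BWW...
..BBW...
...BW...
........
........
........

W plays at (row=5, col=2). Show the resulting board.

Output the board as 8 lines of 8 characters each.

Place W at (5,2); scan 8 dirs for brackets.
Dir NW: first cell '.' (not opp) -> no flip
Dir N: first cell '.' (not opp) -> no flip
Dir NE: opp run (4,3) capped by W -> flip
Dir W: first cell '.' (not opp) -> no flip
Dir E: first cell '.' (not opp) -> no flip
Dir SW: first cell '.' (not opp) -> no flip
Dir S: first cell '.' (not opp) -> no flip
Dir SE: first cell '.' (not opp) -> no flip
All flips: (4,3)

Answer: ........
.B......
..BWW...
..BBW...
...WW...
..W.....
........
........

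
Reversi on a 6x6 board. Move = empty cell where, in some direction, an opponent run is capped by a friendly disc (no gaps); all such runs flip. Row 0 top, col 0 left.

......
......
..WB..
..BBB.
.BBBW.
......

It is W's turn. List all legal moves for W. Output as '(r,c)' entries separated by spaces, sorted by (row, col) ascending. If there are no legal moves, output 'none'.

(1,2): no bracket -> illegal
(1,3): no bracket -> illegal
(1,4): no bracket -> illegal
(2,1): no bracket -> illegal
(2,4): flips 2 -> legal
(2,5): no bracket -> illegal
(3,0): no bracket -> illegal
(3,1): no bracket -> illegal
(3,5): no bracket -> illegal
(4,0): flips 3 -> legal
(4,5): no bracket -> illegal
(5,0): no bracket -> illegal
(5,1): no bracket -> illegal
(5,2): flips 2 -> legal
(5,3): no bracket -> illegal
(5,4): no bracket -> illegal

Answer: (2,4) (4,0) (5,2)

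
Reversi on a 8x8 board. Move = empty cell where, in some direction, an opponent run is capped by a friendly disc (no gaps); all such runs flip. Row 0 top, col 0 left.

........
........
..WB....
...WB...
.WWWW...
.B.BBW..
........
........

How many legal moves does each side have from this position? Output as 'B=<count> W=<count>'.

-- B to move --
(1,1): no bracket -> illegal
(1,2): no bracket -> illegal
(1,3): no bracket -> illegal
(2,1): flips 1 -> legal
(2,4): flips 2 -> legal
(3,0): no bracket -> illegal
(3,1): flips 2 -> legal
(3,2): flips 2 -> legal
(3,5): flips 1 -> legal
(4,0): no bracket -> illegal
(4,5): no bracket -> illegal
(4,6): no bracket -> illegal
(5,0): no bracket -> illegal
(5,2): flips 1 -> legal
(5,6): flips 1 -> legal
(6,4): no bracket -> illegal
(6,5): no bracket -> illegal
(6,6): no bracket -> illegal
B mobility = 7
-- W to move --
(1,2): no bracket -> illegal
(1,3): flips 1 -> legal
(1,4): no bracket -> illegal
(2,4): flips 2 -> legal
(2,5): flips 1 -> legal
(3,2): no bracket -> illegal
(3,5): flips 1 -> legal
(4,0): no bracket -> illegal
(4,5): no bracket -> illegal
(5,0): no bracket -> illegal
(5,2): flips 2 -> legal
(6,0): flips 1 -> legal
(6,1): flips 1 -> legal
(6,2): flips 1 -> legal
(6,3): flips 1 -> legal
(6,4): flips 2 -> legal
(6,5): flips 1 -> legal
W mobility = 11

Answer: B=7 W=11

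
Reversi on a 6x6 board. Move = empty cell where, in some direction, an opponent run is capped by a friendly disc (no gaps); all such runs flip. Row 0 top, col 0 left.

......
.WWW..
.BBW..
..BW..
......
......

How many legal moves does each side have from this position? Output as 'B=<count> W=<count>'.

Answer: B=9 W=5

Derivation:
-- B to move --
(0,0): flips 1 -> legal
(0,1): flips 1 -> legal
(0,2): flips 1 -> legal
(0,3): flips 1 -> legal
(0,4): flips 1 -> legal
(1,0): no bracket -> illegal
(1,4): flips 1 -> legal
(2,0): no bracket -> illegal
(2,4): flips 1 -> legal
(3,4): flips 1 -> legal
(4,2): no bracket -> illegal
(4,3): no bracket -> illegal
(4,4): flips 1 -> legal
B mobility = 9
-- W to move --
(1,0): no bracket -> illegal
(2,0): flips 2 -> legal
(3,0): flips 1 -> legal
(3,1): flips 3 -> legal
(4,1): flips 1 -> legal
(4,2): flips 2 -> legal
(4,3): no bracket -> illegal
W mobility = 5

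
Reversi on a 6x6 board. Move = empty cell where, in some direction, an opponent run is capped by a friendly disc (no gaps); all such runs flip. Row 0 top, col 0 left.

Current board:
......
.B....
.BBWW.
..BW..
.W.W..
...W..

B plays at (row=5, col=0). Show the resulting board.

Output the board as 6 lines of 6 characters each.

Place B at (5,0); scan 8 dirs for brackets.
Dir NW: edge -> no flip
Dir N: first cell '.' (not opp) -> no flip
Dir NE: opp run (4,1) capped by B -> flip
Dir W: edge -> no flip
Dir E: first cell '.' (not opp) -> no flip
Dir SW: edge -> no flip
Dir S: edge -> no flip
Dir SE: edge -> no flip
All flips: (4,1)

Answer: ......
.B....
.BBWW.
..BW..
.B.W..
B..W..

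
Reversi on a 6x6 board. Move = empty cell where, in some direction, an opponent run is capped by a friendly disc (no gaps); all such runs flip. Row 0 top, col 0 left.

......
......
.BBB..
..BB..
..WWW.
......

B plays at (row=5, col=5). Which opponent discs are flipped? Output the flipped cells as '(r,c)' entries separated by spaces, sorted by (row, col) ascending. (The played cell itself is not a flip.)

Dir NW: opp run (4,4) capped by B -> flip
Dir N: first cell '.' (not opp) -> no flip
Dir NE: edge -> no flip
Dir W: first cell '.' (not opp) -> no flip
Dir E: edge -> no flip
Dir SW: edge -> no flip
Dir S: edge -> no flip
Dir SE: edge -> no flip

Answer: (4,4)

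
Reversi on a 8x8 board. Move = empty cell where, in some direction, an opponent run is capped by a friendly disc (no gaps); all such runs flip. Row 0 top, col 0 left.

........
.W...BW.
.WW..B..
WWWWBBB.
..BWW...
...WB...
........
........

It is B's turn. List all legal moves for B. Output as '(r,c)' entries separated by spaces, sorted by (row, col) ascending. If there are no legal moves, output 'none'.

(0,0): no bracket -> illegal
(0,1): no bracket -> illegal
(0,2): no bracket -> illegal
(0,5): no bracket -> illegal
(0,6): no bracket -> illegal
(0,7): flips 1 -> legal
(1,0): flips 3 -> legal
(1,2): flips 2 -> legal
(1,3): no bracket -> illegal
(1,7): flips 1 -> legal
(2,0): flips 1 -> legal
(2,3): no bracket -> illegal
(2,4): flips 1 -> legal
(2,6): no bracket -> illegal
(2,7): no bracket -> illegal
(4,0): no bracket -> illegal
(4,1): no bracket -> illegal
(4,5): flips 2 -> legal
(5,2): flips 2 -> legal
(5,5): no bracket -> illegal
(6,2): flips 2 -> legal
(6,3): no bracket -> illegal
(6,4): flips 1 -> legal

Answer: (0,7) (1,0) (1,2) (1,7) (2,0) (2,4) (4,5) (5,2) (6,2) (6,4)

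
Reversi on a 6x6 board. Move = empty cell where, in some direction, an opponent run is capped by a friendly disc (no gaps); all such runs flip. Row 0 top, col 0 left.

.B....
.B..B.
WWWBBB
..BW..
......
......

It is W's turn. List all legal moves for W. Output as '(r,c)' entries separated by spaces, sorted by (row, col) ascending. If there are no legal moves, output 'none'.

(0,0): flips 1 -> legal
(0,2): flips 1 -> legal
(0,3): no bracket -> illegal
(0,4): no bracket -> illegal
(0,5): no bracket -> illegal
(1,0): no bracket -> illegal
(1,2): no bracket -> illegal
(1,3): flips 1 -> legal
(1,5): flips 1 -> legal
(3,1): flips 1 -> legal
(3,4): no bracket -> illegal
(3,5): no bracket -> illegal
(4,1): no bracket -> illegal
(4,2): flips 1 -> legal
(4,3): flips 1 -> legal

Answer: (0,0) (0,2) (1,3) (1,5) (3,1) (4,2) (4,3)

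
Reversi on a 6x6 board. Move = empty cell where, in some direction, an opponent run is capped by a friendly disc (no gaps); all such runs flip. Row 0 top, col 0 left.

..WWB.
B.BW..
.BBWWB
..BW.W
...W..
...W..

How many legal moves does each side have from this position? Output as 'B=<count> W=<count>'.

-- B to move --
(0,1): flips 2 -> legal
(1,1): no bracket -> illegal
(1,4): flips 2 -> legal
(1,5): no bracket -> illegal
(3,4): flips 2 -> legal
(4,2): no bracket -> illegal
(4,4): flips 1 -> legal
(4,5): flips 1 -> legal
(5,2): no bracket -> illegal
(5,4): flips 1 -> legal
B mobility = 6
-- W to move --
(0,0): no bracket -> illegal
(0,1): flips 1 -> legal
(0,5): flips 1 -> legal
(1,1): flips 2 -> legal
(1,4): no bracket -> illegal
(1,5): flips 1 -> legal
(2,0): flips 2 -> legal
(3,0): flips 2 -> legal
(3,1): flips 2 -> legal
(3,4): no bracket -> illegal
(4,1): flips 1 -> legal
(4,2): flips 3 -> legal
W mobility = 9

Answer: B=6 W=9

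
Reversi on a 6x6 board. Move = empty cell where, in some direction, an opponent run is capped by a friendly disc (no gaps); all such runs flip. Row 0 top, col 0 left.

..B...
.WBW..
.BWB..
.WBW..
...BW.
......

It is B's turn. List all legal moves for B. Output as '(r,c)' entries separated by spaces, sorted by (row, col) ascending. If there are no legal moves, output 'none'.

(0,0): no bracket -> illegal
(0,1): flips 1 -> legal
(0,3): flips 1 -> legal
(0,4): no bracket -> illegal
(1,0): flips 1 -> legal
(1,4): flips 1 -> legal
(2,0): flips 1 -> legal
(2,4): flips 1 -> legal
(3,0): flips 1 -> legal
(3,4): flips 1 -> legal
(3,5): no bracket -> illegal
(4,0): no bracket -> illegal
(4,1): flips 1 -> legal
(4,2): no bracket -> illegal
(4,5): flips 1 -> legal
(5,3): no bracket -> illegal
(5,4): no bracket -> illegal
(5,5): no bracket -> illegal

Answer: (0,1) (0,3) (1,0) (1,4) (2,0) (2,4) (3,0) (3,4) (4,1) (4,5)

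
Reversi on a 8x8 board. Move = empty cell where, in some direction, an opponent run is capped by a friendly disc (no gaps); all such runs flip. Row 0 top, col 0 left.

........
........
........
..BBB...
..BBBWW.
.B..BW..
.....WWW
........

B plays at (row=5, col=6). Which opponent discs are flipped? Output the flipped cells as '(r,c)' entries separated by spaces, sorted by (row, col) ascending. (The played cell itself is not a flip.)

Dir NW: opp run (4,5) capped by B -> flip
Dir N: opp run (4,6), next='.' -> no flip
Dir NE: first cell '.' (not opp) -> no flip
Dir W: opp run (5,5) capped by B -> flip
Dir E: first cell '.' (not opp) -> no flip
Dir SW: opp run (6,5), next='.' -> no flip
Dir S: opp run (6,6), next='.' -> no flip
Dir SE: opp run (6,7), next=edge -> no flip

Answer: (4,5) (5,5)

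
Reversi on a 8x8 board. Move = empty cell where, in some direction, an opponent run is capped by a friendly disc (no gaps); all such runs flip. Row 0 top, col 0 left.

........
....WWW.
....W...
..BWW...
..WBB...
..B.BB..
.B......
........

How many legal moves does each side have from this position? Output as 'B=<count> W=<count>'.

Answer: B=6 W=8

Derivation:
-- B to move --
(0,3): no bracket -> illegal
(0,4): flips 3 -> legal
(0,5): no bracket -> illegal
(0,6): no bracket -> illegal
(0,7): no bracket -> illegal
(1,3): no bracket -> illegal
(1,7): no bracket -> illegal
(2,2): flips 1 -> legal
(2,3): flips 1 -> legal
(2,5): flips 1 -> legal
(2,6): no bracket -> illegal
(2,7): no bracket -> illegal
(3,1): no bracket -> illegal
(3,5): flips 2 -> legal
(4,1): flips 1 -> legal
(4,5): no bracket -> illegal
(5,1): no bracket -> illegal
(5,3): no bracket -> illegal
B mobility = 6
-- W to move --
(2,1): no bracket -> illegal
(2,2): flips 1 -> legal
(2,3): no bracket -> illegal
(3,1): flips 1 -> legal
(3,5): no bracket -> illegal
(4,1): no bracket -> illegal
(4,5): flips 2 -> legal
(4,6): no bracket -> illegal
(5,0): no bracket -> illegal
(5,1): no bracket -> illegal
(5,3): flips 1 -> legal
(5,6): no bracket -> illegal
(6,0): no bracket -> illegal
(6,2): flips 1 -> legal
(6,3): no bracket -> illegal
(6,4): flips 2 -> legal
(6,5): no bracket -> illegal
(6,6): flips 2 -> legal
(7,0): flips 3 -> legal
(7,1): no bracket -> illegal
(7,2): no bracket -> illegal
W mobility = 8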